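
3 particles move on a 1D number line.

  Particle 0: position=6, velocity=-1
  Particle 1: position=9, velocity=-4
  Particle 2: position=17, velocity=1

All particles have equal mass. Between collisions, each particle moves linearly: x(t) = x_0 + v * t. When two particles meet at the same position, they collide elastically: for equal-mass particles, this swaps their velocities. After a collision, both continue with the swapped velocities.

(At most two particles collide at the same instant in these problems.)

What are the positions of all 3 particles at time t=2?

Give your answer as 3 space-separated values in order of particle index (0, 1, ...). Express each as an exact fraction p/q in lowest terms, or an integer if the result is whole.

Answer: 1 4 19

Derivation:
Collision at t=1: particles 0 and 1 swap velocities; positions: p0=5 p1=5 p2=18; velocities now: v0=-4 v1=-1 v2=1
Advance to t=2 (no further collisions before then); velocities: v0=-4 v1=-1 v2=1; positions = 1 4 19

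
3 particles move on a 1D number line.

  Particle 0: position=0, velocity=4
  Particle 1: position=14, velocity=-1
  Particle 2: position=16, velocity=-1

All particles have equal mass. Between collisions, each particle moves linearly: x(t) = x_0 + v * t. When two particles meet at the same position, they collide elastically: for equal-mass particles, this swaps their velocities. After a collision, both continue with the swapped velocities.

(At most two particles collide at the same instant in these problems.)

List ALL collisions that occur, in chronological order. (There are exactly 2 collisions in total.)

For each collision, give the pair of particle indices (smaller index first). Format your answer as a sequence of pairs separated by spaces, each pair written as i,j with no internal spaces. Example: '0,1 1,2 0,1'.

Collision at t=14/5: particles 0 and 1 swap velocities; positions: p0=56/5 p1=56/5 p2=66/5; velocities now: v0=-1 v1=4 v2=-1
Collision at t=16/5: particles 1 and 2 swap velocities; positions: p0=54/5 p1=64/5 p2=64/5; velocities now: v0=-1 v1=-1 v2=4

Answer: 0,1 1,2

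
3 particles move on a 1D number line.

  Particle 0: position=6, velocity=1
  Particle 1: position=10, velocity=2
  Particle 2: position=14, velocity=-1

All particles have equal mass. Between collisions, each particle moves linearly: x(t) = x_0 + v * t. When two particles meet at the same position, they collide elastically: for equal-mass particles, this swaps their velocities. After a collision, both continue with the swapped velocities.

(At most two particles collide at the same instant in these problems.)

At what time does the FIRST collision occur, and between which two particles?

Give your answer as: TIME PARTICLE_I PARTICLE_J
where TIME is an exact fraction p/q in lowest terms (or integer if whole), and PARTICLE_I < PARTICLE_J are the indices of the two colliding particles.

Pair (0,1): pos 6,10 vel 1,2 -> not approaching (rel speed -1 <= 0)
Pair (1,2): pos 10,14 vel 2,-1 -> gap=4, closing at 3/unit, collide at t=4/3
Earliest collision: t=4/3 between 1 and 2

Answer: 4/3 1 2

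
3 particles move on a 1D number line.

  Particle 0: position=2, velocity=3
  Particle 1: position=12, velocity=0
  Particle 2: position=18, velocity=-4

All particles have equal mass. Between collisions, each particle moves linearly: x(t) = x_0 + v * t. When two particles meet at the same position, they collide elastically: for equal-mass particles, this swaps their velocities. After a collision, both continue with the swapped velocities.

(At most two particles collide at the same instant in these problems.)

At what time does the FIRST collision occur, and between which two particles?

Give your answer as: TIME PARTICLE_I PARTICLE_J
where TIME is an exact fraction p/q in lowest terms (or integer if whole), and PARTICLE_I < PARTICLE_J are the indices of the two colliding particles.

Answer: 3/2 1 2

Derivation:
Pair (0,1): pos 2,12 vel 3,0 -> gap=10, closing at 3/unit, collide at t=10/3
Pair (1,2): pos 12,18 vel 0,-4 -> gap=6, closing at 4/unit, collide at t=3/2
Earliest collision: t=3/2 between 1 and 2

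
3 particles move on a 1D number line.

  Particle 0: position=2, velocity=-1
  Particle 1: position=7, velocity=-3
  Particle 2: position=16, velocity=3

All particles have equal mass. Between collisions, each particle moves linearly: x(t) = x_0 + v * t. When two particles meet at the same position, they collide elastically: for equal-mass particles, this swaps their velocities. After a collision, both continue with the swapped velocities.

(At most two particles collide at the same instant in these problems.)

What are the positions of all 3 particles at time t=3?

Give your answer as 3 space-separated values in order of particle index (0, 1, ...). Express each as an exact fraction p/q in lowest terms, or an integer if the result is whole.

Collision at t=5/2: particles 0 and 1 swap velocities; positions: p0=-1/2 p1=-1/2 p2=47/2; velocities now: v0=-3 v1=-1 v2=3
Advance to t=3 (no further collisions before then); velocities: v0=-3 v1=-1 v2=3; positions = -2 -1 25

Answer: -2 -1 25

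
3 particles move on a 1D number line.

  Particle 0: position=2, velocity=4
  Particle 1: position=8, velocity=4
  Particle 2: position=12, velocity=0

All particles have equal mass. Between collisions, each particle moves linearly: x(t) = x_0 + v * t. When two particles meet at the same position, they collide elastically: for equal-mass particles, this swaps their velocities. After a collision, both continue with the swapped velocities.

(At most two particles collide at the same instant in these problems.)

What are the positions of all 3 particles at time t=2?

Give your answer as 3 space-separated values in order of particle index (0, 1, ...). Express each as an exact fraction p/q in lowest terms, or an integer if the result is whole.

Collision at t=1: particles 1 and 2 swap velocities; positions: p0=6 p1=12 p2=12; velocities now: v0=4 v1=0 v2=4
Advance to t=2 (no further collisions before then); velocities: v0=4 v1=0 v2=4; positions = 10 12 16

Answer: 10 12 16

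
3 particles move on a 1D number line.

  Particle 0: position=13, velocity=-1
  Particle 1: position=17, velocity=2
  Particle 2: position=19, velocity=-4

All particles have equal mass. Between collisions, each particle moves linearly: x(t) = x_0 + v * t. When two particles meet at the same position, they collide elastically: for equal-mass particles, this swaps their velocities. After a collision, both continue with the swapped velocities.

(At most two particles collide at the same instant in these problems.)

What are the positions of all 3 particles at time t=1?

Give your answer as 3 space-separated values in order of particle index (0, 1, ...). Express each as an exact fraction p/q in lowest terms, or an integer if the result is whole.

Answer: 12 15 19

Derivation:
Collision at t=1/3: particles 1 and 2 swap velocities; positions: p0=38/3 p1=53/3 p2=53/3; velocities now: v0=-1 v1=-4 v2=2
Advance to t=1 (no further collisions before then); velocities: v0=-1 v1=-4 v2=2; positions = 12 15 19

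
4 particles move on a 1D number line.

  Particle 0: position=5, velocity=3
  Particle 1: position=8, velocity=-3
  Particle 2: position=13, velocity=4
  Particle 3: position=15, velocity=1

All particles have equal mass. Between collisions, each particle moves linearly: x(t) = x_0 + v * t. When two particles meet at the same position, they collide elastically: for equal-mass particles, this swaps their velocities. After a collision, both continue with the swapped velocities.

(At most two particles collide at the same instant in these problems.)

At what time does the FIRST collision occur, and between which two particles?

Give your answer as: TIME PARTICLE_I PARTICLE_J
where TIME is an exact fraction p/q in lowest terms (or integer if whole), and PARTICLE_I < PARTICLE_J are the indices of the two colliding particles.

Answer: 1/2 0 1

Derivation:
Pair (0,1): pos 5,8 vel 3,-3 -> gap=3, closing at 6/unit, collide at t=1/2
Pair (1,2): pos 8,13 vel -3,4 -> not approaching (rel speed -7 <= 0)
Pair (2,3): pos 13,15 vel 4,1 -> gap=2, closing at 3/unit, collide at t=2/3
Earliest collision: t=1/2 between 0 and 1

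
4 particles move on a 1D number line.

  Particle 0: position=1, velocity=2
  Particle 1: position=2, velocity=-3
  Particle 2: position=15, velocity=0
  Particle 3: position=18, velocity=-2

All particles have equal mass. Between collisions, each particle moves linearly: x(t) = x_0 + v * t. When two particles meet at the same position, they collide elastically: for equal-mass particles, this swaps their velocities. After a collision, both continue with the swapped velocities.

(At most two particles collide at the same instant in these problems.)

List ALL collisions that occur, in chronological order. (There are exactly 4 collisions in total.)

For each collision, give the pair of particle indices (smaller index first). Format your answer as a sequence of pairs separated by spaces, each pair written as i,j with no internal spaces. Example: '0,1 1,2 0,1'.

Collision at t=1/5: particles 0 and 1 swap velocities; positions: p0=7/5 p1=7/5 p2=15 p3=88/5; velocities now: v0=-3 v1=2 v2=0 v3=-2
Collision at t=3/2: particles 2 and 3 swap velocities; positions: p0=-5/2 p1=4 p2=15 p3=15; velocities now: v0=-3 v1=2 v2=-2 v3=0
Collision at t=17/4: particles 1 and 2 swap velocities; positions: p0=-43/4 p1=19/2 p2=19/2 p3=15; velocities now: v0=-3 v1=-2 v2=2 v3=0
Collision at t=7: particles 2 and 3 swap velocities; positions: p0=-19 p1=4 p2=15 p3=15; velocities now: v0=-3 v1=-2 v2=0 v3=2

Answer: 0,1 2,3 1,2 2,3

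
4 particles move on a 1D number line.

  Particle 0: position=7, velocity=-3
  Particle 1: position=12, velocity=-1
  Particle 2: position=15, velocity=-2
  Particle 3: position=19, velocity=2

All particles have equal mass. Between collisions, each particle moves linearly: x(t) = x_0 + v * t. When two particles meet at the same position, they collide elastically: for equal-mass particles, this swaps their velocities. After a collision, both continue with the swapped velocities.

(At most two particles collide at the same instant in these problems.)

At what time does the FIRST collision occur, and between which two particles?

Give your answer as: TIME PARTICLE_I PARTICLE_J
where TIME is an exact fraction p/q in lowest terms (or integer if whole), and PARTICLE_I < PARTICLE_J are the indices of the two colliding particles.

Answer: 3 1 2

Derivation:
Pair (0,1): pos 7,12 vel -3,-1 -> not approaching (rel speed -2 <= 0)
Pair (1,2): pos 12,15 vel -1,-2 -> gap=3, closing at 1/unit, collide at t=3
Pair (2,3): pos 15,19 vel -2,2 -> not approaching (rel speed -4 <= 0)
Earliest collision: t=3 between 1 and 2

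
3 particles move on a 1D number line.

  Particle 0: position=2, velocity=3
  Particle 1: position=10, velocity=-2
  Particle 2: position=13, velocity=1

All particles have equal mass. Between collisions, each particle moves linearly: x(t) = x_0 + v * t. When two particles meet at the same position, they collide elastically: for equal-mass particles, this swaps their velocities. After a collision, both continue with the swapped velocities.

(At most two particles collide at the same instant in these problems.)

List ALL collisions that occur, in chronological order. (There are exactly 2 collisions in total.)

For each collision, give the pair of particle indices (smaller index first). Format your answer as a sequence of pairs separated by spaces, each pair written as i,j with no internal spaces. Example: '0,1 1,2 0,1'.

Answer: 0,1 1,2

Derivation:
Collision at t=8/5: particles 0 and 1 swap velocities; positions: p0=34/5 p1=34/5 p2=73/5; velocities now: v0=-2 v1=3 v2=1
Collision at t=11/2: particles 1 and 2 swap velocities; positions: p0=-1 p1=37/2 p2=37/2; velocities now: v0=-2 v1=1 v2=3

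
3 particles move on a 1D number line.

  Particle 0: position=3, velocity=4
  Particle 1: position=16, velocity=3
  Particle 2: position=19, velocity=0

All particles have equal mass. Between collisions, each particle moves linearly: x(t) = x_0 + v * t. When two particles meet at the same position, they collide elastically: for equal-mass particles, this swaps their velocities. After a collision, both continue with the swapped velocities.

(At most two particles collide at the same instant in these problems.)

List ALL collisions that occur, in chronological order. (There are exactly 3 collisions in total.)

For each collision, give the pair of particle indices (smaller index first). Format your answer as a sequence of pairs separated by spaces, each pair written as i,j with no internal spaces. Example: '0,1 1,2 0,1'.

Answer: 1,2 0,1 1,2

Derivation:
Collision at t=1: particles 1 and 2 swap velocities; positions: p0=7 p1=19 p2=19; velocities now: v0=4 v1=0 v2=3
Collision at t=4: particles 0 and 1 swap velocities; positions: p0=19 p1=19 p2=28; velocities now: v0=0 v1=4 v2=3
Collision at t=13: particles 1 and 2 swap velocities; positions: p0=19 p1=55 p2=55; velocities now: v0=0 v1=3 v2=4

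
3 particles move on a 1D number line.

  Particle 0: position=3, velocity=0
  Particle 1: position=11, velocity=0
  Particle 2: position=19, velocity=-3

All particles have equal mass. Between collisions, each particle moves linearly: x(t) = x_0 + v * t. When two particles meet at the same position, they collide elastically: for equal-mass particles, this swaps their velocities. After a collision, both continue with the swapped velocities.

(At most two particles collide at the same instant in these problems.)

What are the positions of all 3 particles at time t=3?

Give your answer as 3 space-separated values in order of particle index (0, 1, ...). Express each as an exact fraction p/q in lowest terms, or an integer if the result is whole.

Collision at t=8/3: particles 1 and 2 swap velocities; positions: p0=3 p1=11 p2=11; velocities now: v0=0 v1=-3 v2=0
Advance to t=3 (no further collisions before then); velocities: v0=0 v1=-3 v2=0; positions = 3 10 11

Answer: 3 10 11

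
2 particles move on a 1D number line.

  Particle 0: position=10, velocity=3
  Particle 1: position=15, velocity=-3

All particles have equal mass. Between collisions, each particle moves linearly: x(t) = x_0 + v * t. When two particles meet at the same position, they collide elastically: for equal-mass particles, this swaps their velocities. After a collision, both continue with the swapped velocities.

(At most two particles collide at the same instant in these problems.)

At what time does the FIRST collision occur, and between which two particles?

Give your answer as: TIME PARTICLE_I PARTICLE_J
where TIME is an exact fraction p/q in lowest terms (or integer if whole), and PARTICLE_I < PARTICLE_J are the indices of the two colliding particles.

Answer: 5/6 0 1

Derivation:
Pair (0,1): pos 10,15 vel 3,-3 -> gap=5, closing at 6/unit, collide at t=5/6
Earliest collision: t=5/6 between 0 and 1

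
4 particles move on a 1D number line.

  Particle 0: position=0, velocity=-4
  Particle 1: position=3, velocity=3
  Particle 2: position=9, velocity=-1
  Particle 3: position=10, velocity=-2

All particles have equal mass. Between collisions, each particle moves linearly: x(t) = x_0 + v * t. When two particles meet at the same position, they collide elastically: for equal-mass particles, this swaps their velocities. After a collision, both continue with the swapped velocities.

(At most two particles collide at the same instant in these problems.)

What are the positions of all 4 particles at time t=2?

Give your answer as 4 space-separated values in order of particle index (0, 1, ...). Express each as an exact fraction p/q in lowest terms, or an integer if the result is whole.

Collision at t=1: particles 2 and 3 swap velocities; positions: p0=-4 p1=6 p2=8 p3=8; velocities now: v0=-4 v1=3 v2=-2 v3=-1
Collision at t=7/5: particles 1 and 2 swap velocities; positions: p0=-28/5 p1=36/5 p2=36/5 p3=38/5; velocities now: v0=-4 v1=-2 v2=3 v3=-1
Collision at t=3/2: particles 2 and 3 swap velocities; positions: p0=-6 p1=7 p2=15/2 p3=15/2; velocities now: v0=-4 v1=-2 v2=-1 v3=3
Advance to t=2 (no further collisions before then); velocities: v0=-4 v1=-2 v2=-1 v3=3; positions = -8 6 7 9

Answer: -8 6 7 9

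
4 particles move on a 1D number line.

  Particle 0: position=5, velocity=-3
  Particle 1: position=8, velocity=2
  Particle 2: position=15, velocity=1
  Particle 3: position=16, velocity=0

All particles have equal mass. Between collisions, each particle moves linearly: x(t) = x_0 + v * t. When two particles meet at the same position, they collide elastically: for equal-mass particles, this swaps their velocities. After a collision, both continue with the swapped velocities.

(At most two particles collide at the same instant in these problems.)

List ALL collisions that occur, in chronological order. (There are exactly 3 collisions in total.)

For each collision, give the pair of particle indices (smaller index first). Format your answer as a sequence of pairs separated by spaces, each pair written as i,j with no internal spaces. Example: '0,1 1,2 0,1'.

Answer: 2,3 1,2 2,3

Derivation:
Collision at t=1: particles 2 and 3 swap velocities; positions: p0=2 p1=10 p2=16 p3=16; velocities now: v0=-3 v1=2 v2=0 v3=1
Collision at t=4: particles 1 and 2 swap velocities; positions: p0=-7 p1=16 p2=16 p3=19; velocities now: v0=-3 v1=0 v2=2 v3=1
Collision at t=7: particles 2 and 3 swap velocities; positions: p0=-16 p1=16 p2=22 p3=22; velocities now: v0=-3 v1=0 v2=1 v3=2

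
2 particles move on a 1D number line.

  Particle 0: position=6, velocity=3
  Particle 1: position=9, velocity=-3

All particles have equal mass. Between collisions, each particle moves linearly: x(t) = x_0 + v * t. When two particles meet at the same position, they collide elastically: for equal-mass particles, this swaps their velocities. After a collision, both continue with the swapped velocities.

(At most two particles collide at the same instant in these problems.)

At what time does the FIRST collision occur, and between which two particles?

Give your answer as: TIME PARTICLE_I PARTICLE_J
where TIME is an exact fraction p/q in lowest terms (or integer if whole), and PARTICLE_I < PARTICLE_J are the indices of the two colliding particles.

Answer: 1/2 0 1

Derivation:
Pair (0,1): pos 6,9 vel 3,-3 -> gap=3, closing at 6/unit, collide at t=1/2
Earliest collision: t=1/2 between 0 and 1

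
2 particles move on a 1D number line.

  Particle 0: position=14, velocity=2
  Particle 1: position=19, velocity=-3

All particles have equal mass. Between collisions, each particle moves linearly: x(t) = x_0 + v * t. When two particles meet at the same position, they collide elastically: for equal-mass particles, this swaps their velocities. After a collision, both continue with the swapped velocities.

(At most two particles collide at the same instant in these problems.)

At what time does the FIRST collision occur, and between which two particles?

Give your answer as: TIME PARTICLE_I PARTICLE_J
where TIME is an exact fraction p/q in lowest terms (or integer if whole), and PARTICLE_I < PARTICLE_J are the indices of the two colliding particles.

Pair (0,1): pos 14,19 vel 2,-3 -> gap=5, closing at 5/unit, collide at t=1
Earliest collision: t=1 between 0 and 1

Answer: 1 0 1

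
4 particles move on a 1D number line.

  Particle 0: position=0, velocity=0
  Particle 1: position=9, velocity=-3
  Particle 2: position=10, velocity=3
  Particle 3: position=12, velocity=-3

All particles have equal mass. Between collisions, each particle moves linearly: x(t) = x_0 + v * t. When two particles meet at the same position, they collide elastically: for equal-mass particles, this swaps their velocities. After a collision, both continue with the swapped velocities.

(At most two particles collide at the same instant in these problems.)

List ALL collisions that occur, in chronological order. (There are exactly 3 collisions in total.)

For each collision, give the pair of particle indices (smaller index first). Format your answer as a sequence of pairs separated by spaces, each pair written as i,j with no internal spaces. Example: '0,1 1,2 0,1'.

Collision at t=1/3: particles 2 and 3 swap velocities; positions: p0=0 p1=8 p2=11 p3=11; velocities now: v0=0 v1=-3 v2=-3 v3=3
Collision at t=3: particles 0 and 1 swap velocities; positions: p0=0 p1=0 p2=3 p3=19; velocities now: v0=-3 v1=0 v2=-3 v3=3
Collision at t=4: particles 1 and 2 swap velocities; positions: p0=-3 p1=0 p2=0 p3=22; velocities now: v0=-3 v1=-3 v2=0 v3=3

Answer: 2,3 0,1 1,2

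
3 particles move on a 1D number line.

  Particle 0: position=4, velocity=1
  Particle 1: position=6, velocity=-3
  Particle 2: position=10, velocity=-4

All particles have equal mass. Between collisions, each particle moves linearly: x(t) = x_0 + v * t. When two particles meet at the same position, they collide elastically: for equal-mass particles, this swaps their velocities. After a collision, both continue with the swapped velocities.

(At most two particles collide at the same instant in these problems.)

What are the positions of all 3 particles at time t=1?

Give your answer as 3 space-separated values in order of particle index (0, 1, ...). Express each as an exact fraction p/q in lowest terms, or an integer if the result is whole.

Collision at t=1/2: particles 0 and 1 swap velocities; positions: p0=9/2 p1=9/2 p2=8; velocities now: v0=-3 v1=1 v2=-4
Advance to t=1 (no further collisions before then); velocities: v0=-3 v1=1 v2=-4; positions = 3 5 6

Answer: 3 5 6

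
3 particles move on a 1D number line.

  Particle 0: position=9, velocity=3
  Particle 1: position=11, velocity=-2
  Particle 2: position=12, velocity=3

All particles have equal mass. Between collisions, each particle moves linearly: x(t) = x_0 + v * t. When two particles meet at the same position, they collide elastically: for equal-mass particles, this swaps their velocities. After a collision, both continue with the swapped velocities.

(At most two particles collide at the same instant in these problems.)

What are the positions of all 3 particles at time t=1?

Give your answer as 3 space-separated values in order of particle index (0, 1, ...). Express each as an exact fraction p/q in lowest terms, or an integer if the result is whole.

Answer: 9 12 15

Derivation:
Collision at t=2/5: particles 0 and 1 swap velocities; positions: p0=51/5 p1=51/5 p2=66/5; velocities now: v0=-2 v1=3 v2=3
Advance to t=1 (no further collisions before then); velocities: v0=-2 v1=3 v2=3; positions = 9 12 15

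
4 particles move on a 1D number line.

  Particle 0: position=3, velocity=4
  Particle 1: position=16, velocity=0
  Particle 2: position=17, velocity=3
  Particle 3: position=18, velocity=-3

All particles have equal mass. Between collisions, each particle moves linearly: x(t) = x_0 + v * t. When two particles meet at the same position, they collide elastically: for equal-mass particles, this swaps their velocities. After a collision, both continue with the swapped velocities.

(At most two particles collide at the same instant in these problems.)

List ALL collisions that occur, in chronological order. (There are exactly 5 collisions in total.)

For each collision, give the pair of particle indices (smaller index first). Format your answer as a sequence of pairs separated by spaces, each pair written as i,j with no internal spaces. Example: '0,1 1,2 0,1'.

Collision at t=1/6: particles 2 and 3 swap velocities; positions: p0=11/3 p1=16 p2=35/2 p3=35/2; velocities now: v0=4 v1=0 v2=-3 v3=3
Collision at t=2/3: particles 1 and 2 swap velocities; positions: p0=17/3 p1=16 p2=16 p3=19; velocities now: v0=4 v1=-3 v2=0 v3=3
Collision at t=15/7: particles 0 and 1 swap velocities; positions: p0=81/7 p1=81/7 p2=16 p3=164/7; velocities now: v0=-3 v1=4 v2=0 v3=3
Collision at t=13/4: particles 1 and 2 swap velocities; positions: p0=33/4 p1=16 p2=16 p3=107/4; velocities now: v0=-3 v1=0 v2=4 v3=3
Collision at t=14: particles 2 and 3 swap velocities; positions: p0=-24 p1=16 p2=59 p3=59; velocities now: v0=-3 v1=0 v2=3 v3=4

Answer: 2,3 1,2 0,1 1,2 2,3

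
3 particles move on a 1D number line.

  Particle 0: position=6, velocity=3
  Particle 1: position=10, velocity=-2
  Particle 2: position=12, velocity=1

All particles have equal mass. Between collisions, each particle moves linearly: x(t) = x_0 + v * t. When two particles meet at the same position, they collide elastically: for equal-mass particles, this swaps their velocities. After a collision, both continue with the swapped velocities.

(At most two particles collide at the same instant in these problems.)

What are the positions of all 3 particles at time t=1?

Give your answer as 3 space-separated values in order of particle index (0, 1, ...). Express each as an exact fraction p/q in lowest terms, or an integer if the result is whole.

Answer: 8 9 13

Derivation:
Collision at t=4/5: particles 0 and 1 swap velocities; positions: p0=42/5 p1=42/5 p2=64/5; velocities now: v0=-2 v1=3 v2=1
Advance to t=1 (no further collisions before then); velocities: v0=-2 v1=3 v2=1; positions = 8 9 13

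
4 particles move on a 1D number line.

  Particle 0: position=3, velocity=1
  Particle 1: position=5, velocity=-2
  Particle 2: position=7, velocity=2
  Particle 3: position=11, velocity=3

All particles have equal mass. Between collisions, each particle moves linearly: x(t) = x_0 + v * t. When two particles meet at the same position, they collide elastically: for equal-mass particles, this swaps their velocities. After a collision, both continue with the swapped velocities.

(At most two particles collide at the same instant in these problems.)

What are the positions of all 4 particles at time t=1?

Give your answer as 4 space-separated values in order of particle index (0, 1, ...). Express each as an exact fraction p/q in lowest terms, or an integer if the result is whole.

Answer: 3 4 9 14

Derivation:
Collision at t=2/3: particles 0 and 1 swap velocities; positions: p0=11/3 p1=11/3 p2=25/3 p3=13; velocities now: v0=-2 v1=1 v2=2 v3=3
Advance to t=1 (no further collisions before then); velocities: v0=-2 v1=1 v2=2 v3=3; positions = 3 4 9 14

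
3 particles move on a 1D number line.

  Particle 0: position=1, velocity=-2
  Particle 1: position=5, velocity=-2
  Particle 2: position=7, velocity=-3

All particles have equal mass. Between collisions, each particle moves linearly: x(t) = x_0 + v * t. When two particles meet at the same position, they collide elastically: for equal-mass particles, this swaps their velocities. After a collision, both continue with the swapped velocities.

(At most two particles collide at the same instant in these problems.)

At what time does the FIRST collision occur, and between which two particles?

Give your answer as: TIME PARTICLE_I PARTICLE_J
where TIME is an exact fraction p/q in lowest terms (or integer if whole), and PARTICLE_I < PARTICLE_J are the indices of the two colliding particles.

Answer: 2 1 2

Derivation:
Pair (0,1): pos 1,5 vel -2,-2 -> not approaching (rel speed 0 <= 0)
Pair (1,2): pos 5,7 vel -2,-3 -> gap=2, closing at 1/unit, collide at t=2
Earliest collision: t=2 between 1 and 2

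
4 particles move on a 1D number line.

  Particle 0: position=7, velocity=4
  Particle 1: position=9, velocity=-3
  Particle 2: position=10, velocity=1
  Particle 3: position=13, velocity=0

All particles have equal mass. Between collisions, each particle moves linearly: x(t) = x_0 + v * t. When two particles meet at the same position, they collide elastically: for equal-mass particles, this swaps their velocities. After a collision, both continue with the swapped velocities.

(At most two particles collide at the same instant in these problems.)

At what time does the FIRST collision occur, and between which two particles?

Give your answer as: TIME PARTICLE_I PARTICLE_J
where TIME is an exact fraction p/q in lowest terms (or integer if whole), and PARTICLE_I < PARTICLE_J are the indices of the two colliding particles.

Answer: 2/7 0 1

Derivation:
Pair (0,1): pos 7,9 vel 4,-3 -> gap=2, closing at 7/unit, collide at t=2/7
Pair (1,2): pos 9,10 vel -3,1 -> not approaching (rel speed -4 <= 0)
Pair (2,3): pos 10,13 vel 1,0 -> gap=3, closing at 1/unit, collide at t=3
Earliest collision: t=2/7 between 0 and 1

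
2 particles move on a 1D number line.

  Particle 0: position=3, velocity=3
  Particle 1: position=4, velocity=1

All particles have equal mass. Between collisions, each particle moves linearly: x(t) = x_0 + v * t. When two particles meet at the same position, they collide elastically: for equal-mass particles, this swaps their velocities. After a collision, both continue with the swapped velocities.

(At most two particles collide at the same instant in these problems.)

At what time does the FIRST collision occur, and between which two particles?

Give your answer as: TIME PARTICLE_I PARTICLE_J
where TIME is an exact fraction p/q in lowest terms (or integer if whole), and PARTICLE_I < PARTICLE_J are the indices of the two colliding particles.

Answer: 1/2 0 1

Derivation:
Pair (0,1): pos 3,4 vel 3,1 -> gap=1, closing at 2/unit, collide at t=1/2
Earliest collision: t=1/2 between 0 and 1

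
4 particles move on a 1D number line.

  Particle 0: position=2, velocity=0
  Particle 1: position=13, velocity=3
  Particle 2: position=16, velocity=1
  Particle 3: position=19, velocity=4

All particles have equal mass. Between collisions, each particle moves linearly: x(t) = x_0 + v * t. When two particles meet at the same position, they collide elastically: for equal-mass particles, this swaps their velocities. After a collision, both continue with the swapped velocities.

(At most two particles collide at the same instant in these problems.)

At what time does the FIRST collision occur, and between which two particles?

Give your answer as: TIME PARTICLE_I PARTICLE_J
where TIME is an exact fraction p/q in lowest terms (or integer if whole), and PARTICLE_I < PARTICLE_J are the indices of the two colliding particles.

Answer: 3/2 1 2

Derivation:
Pair (0,1): pos 2,13 vel 0,3 -> not approaching (rel speed -3 <= 0)
Pair (1,2): pos 13,16 vel 3,1 -> gap=3, closing at 2/unit, collide at t=3/2
Pair (2,3): pos 16,19 vel 1,4 -> not approaching (rel speed -3 <= 0)
Earliest collision: t=3/2 between 1 and 2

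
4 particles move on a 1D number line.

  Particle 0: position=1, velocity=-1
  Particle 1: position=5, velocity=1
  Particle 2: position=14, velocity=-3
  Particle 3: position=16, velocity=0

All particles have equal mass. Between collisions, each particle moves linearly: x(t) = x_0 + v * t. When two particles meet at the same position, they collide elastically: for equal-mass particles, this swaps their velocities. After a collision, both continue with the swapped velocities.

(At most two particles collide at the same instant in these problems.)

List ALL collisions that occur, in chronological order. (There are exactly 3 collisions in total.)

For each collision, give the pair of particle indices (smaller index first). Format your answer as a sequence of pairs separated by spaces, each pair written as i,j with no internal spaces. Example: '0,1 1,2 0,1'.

Answer: 1,2 0,1 2,3

Derivation:
Collision at t=9/4: particles 1 and 2 swap velocities; positions: p0=-5/4 p1=29/4 p2=29/4 p3=16; velocities now: v0=-1 v1=-3 v2=1 v3=0
Collision at t=13/2: particles 0 and 1 swap velocities; positions: p0=-11/2 p1=-11/2 p2=23/2 p3=16; velocities now: v0=-3 v1=-1 v2=1 v3=0
Collision at t=11: particles 2 and 3 swap velocities; positions: p0=-19 p1=-10 p2=16 p3=16; velocities now: v0=-3 v1=-1 v2=0 v3=1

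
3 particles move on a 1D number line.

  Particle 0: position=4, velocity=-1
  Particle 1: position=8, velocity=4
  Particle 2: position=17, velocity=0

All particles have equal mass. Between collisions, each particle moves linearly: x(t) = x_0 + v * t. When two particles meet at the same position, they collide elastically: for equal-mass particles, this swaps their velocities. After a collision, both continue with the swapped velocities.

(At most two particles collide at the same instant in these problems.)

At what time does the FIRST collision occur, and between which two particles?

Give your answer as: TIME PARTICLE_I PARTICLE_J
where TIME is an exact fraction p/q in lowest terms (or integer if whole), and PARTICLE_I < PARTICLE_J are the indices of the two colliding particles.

Answer: 9/4 1 2

Derivation:
Pair (0,1): pos 4,8 vel -1,4 -> not approaching (rel speed -5 <= 0)
Pair (1,2): pos 8,17 vel 4,0 -> gap=9, closing at 4/unit, collide at t=9/4
Earliest collision: t=9/4 between 1 and 2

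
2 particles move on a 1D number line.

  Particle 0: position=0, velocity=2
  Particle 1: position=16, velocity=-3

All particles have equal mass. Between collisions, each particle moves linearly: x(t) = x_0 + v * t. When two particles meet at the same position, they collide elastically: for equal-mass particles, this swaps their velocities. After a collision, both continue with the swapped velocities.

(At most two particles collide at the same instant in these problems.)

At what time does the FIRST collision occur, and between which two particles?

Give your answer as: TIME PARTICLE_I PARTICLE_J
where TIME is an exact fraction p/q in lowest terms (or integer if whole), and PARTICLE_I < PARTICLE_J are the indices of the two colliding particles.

Pair (0,1): pos 0,16 vel 2,-3 -> gap=16, closing at 5/unit, collide at t=16/5
Earliest collision: t=16/5 between 0 and 1

Answer: 16/5 0 1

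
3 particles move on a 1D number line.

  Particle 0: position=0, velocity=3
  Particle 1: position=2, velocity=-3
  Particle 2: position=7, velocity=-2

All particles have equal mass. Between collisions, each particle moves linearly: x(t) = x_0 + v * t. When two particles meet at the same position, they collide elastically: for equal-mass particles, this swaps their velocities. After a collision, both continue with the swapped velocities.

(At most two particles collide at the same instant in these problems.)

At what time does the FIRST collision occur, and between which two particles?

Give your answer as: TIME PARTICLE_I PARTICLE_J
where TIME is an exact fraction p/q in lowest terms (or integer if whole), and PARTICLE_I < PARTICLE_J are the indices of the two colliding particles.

Answer: 1/3 0 1

Derivation:
Pair (0,1): pos 0,2 vel 3,-3 -> gap=2, closing at 6/unit, collide at t=1/3
Pair (1,2): pos 2,7 vel -3,-2 -> not approaching (rel speed -1 <= 0)
Earliest collision: t=1/3 between 0 and 1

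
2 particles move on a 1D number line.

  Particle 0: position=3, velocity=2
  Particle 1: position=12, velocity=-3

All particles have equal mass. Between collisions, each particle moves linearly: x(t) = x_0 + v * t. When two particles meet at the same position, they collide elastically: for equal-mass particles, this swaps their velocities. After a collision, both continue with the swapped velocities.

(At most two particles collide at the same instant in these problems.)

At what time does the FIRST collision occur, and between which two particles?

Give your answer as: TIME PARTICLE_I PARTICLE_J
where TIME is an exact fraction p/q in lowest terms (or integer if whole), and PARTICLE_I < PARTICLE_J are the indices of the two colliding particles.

Answer: 9/5 0 1

Derivation:
Pair (0,1): pos 3,12 vel 2,-3 -> gap=9, closing at 5/unit, collide at t=9/5
Earliest collision: t=9/5 between 0 and 1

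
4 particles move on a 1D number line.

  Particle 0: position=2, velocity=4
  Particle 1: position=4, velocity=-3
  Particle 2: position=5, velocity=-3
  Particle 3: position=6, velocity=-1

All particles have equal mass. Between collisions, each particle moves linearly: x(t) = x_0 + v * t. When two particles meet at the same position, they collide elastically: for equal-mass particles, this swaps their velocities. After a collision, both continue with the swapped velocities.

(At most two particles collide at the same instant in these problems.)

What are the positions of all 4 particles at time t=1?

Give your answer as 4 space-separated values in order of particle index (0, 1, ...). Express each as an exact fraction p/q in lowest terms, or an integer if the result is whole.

Collision at t=2/7: particles 0 and 1 swap velocities; positions: p0=22/7 p1=22/7 p2=29/7 p3=40/7; velocities now: v0=-3 v1=4 v2=-3 v3=-1
Collision at t=3/7: particles 1 and 2 swap velocities; positions: p0=19/7 p1=26/7 p2=26/7 p3=39/7; velocities now: v0=-3 v1=-3 v2=4 v3=-1
Collision at t=4/5: particles 2 and 3 swap velocities; positions: p0=8/5 p1=13/5 p2=26/5 p3=26/5; velocities now: v0=-3 v1=-3 v2=-1 v3=4
Advance to t=1 (no further collisions before then); velocities: v0=-3 v1=-3 v2=-1 v3=4; positions = 1 2 5 6

Answer: 1 2 5 6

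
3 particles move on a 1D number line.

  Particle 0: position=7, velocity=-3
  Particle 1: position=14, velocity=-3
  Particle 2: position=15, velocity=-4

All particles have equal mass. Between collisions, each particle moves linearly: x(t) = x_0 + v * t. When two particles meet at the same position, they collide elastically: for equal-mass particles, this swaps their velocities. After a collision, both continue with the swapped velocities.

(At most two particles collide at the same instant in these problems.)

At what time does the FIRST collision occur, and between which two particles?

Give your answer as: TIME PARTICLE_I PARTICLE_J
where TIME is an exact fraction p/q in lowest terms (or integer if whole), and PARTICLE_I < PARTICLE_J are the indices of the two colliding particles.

Pair (0,1): pos 7,14 vel -3,-3 -> not approaching (rel speed 0 <= 0)
Pair (1,2): pos 14,15 vel -3,-4 -> gap=1, closing at 1/unit, collide at t=1
Earliest collision: t=1 between 1 and 2

Answer: 1 1 2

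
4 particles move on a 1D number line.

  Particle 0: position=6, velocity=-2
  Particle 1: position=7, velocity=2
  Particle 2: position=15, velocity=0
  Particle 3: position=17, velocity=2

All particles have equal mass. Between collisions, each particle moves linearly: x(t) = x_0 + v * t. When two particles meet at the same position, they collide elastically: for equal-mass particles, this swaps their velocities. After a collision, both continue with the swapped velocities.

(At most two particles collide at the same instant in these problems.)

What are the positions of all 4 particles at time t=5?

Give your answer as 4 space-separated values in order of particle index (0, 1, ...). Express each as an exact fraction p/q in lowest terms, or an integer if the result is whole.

Collision at t=4: particles 1 and 2 swap velocities; positions: p0=-2 p1=15 p2=15 p3=25; velocities now: v0=-2 v1=0 v2=2 v3=2
Advance to t=5 (no further collisions before then); velocities: v0=-2 v1=0 v2=2 v3=2; positions = -4 15 17 27

Answer: -4 15 17 27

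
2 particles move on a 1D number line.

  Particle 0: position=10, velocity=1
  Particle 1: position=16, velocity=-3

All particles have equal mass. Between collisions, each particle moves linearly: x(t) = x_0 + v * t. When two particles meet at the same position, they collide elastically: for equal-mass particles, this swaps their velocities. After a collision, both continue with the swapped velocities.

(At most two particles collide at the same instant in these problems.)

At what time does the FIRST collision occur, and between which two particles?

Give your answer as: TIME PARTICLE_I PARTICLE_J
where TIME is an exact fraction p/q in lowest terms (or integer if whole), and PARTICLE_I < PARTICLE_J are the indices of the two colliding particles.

Pair (0,1): pos 10,16 vel 1,-3 -> gap=6, closing at 4/unit, collide at t=3/2
Earliest collision: t=3/2 between 0 and 1

Answer: 3/2 0 1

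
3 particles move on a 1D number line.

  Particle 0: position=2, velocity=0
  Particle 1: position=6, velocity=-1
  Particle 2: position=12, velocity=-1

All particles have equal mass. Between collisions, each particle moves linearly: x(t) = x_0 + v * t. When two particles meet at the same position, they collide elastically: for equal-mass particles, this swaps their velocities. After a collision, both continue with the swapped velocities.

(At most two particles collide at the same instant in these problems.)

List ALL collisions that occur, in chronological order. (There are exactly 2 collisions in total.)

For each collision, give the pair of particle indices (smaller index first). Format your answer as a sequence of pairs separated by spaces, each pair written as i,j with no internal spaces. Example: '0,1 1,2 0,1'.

Collision at t=4: particles 0 and 1 swap velocities; positions: p0=2 p1=2 p2=8; velocities now: v0=-1 v1=0 v2=-1
Collision at t=10: particles 1 and 2 swap velocities; positions: p0=-4 p1=2 p2=2; velocities now: v0=-1 v1=-1 v2=0

Answer: 0,1 1,2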